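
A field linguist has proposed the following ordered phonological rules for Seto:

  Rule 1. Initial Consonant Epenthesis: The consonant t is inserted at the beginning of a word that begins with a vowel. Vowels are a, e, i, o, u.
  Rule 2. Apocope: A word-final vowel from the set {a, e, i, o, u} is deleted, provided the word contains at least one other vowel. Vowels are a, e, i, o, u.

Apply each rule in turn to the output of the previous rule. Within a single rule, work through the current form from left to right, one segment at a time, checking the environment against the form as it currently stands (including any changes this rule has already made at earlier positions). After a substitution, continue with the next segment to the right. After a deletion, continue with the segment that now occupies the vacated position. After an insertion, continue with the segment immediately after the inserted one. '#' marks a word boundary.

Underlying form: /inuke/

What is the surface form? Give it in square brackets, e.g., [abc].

Rule 1 Initial Consonant Epenthesis: [inuke] → [tinuke]
Rule 2 Apocope: [tinuke] → [tinuk]

[tinuk]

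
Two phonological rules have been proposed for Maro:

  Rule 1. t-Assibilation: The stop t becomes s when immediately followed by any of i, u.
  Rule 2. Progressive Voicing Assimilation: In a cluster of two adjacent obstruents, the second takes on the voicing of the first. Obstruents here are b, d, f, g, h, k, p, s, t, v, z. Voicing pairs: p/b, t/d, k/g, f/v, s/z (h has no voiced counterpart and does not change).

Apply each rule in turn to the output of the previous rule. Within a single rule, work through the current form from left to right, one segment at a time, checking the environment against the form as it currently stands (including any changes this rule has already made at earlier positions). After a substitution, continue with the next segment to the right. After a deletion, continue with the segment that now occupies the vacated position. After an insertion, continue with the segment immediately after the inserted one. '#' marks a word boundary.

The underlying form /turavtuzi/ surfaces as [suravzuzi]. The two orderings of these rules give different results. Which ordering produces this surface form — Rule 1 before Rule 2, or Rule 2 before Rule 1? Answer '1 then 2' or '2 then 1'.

Order 1 then 2:
  1 t-Assibilation: [turavtuzi] → [suravsuzi]
  2 Progressive Voicing Assimilation: [suravsuzi] → [suravzuzi]
  result: [suravzuzi]
Order 2 then 1:
  2 Progressive Voicing Assimilation: [turavtuzi] → [turavduzi]
  1 t-Assibilation: [turavduzi] → [suravduzi]
  result: [suravduzi]

1 then 2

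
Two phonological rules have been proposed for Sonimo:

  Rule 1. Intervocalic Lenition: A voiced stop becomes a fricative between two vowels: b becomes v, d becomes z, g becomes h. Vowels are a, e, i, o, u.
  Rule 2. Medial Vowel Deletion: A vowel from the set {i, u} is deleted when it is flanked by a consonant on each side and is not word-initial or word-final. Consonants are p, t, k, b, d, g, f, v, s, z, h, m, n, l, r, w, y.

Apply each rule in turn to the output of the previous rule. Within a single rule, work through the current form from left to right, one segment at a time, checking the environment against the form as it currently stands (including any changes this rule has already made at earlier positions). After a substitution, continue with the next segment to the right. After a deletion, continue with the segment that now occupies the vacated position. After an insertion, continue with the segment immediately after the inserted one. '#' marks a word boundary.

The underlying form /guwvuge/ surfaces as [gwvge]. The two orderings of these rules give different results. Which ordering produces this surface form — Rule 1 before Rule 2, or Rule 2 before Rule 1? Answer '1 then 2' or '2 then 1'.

2 then 1

Order 1 then 2:
  1 Intervocalic Lenition: [guwvuge] → [guwvuhe]
  2 Medial Vowel Deletion: [guwvuhe] → [gwvhe]
  result: [gwvhe]
Order 2 then 1:
  2 Medial Vowel Deletion: [guwvuge] → [gwvge]
  1 Intervocalic Lenition: no change — [gwvge]
  result: [gwvge]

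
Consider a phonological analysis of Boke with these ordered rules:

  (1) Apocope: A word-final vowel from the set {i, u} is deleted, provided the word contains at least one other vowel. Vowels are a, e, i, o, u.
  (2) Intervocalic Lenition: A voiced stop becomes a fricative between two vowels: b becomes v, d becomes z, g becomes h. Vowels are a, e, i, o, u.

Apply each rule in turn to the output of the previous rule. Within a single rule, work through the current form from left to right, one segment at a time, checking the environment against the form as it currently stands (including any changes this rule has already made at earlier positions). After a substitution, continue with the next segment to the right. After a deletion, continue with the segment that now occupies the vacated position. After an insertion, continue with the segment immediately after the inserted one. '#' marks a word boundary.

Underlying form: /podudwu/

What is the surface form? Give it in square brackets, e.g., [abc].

[pozudw]

(1) Apocope: [podudwu] → [podudw]
(2) Intervocalic Lenition: [podudw] → [pozudw]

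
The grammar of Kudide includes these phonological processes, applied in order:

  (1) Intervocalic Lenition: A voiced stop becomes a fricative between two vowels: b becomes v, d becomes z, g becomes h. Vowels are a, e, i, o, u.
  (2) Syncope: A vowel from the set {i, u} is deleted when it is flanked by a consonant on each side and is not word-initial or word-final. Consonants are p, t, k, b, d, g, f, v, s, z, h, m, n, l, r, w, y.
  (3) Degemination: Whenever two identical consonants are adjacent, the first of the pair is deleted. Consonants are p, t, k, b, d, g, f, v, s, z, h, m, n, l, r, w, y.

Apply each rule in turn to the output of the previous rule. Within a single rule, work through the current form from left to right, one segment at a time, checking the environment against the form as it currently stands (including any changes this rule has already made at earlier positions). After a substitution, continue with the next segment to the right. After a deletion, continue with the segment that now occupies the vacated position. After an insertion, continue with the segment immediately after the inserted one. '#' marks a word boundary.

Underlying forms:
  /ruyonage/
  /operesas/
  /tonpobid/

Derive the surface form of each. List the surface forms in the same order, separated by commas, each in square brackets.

[ryonahe], [operesas], [tonpovd]

/ruyonage/:
  (1) Intervocalic Lenition: [ruyonage] → [ruyonahe]
  (2) Syncope: [ruyonahe] → [ryonahe]
  (3) Degemination: no change — [ryonahe]
/operesas/:
  (1) Intervocalic Lenition: no change — [operesas]
  (2) Syncope: no change — [operesas]
  (3) Degemination: no change — [operesas]
/tonpobid/:
  (1) Intervocalic Lenition: [tonpobid] → [tonpovid]
  (2) Syncope: [tonpovid] → [tonpovd]
  (3) Degemination: no change — [tonpovd]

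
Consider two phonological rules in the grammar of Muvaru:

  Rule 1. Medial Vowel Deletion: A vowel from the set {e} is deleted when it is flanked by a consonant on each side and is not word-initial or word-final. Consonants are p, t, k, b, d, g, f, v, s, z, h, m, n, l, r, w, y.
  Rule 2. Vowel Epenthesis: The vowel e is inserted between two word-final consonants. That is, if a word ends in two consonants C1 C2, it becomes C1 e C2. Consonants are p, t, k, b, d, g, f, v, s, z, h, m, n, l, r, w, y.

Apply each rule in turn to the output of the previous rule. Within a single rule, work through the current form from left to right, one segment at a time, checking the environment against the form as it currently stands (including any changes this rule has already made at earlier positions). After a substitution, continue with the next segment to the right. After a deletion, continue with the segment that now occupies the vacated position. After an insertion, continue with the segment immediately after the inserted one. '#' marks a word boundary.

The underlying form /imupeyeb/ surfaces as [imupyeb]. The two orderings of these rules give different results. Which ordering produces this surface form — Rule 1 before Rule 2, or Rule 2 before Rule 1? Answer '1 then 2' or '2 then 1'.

Order 1 then 2:
  1 Medial Vowel Deletion: [imupeyeb] → [imupyb]
  2 Vowel Epenthesis: [imupyb] → [imupyeb]
  result: [imupyeb]
Order 2 then 1:
  2 Vowel Epenthesis: no change — [imupeyeb]
  1 Medial Vowel Deletion: [imupeyeb] → [imupyb]
  result: [imupyb]

1 then 2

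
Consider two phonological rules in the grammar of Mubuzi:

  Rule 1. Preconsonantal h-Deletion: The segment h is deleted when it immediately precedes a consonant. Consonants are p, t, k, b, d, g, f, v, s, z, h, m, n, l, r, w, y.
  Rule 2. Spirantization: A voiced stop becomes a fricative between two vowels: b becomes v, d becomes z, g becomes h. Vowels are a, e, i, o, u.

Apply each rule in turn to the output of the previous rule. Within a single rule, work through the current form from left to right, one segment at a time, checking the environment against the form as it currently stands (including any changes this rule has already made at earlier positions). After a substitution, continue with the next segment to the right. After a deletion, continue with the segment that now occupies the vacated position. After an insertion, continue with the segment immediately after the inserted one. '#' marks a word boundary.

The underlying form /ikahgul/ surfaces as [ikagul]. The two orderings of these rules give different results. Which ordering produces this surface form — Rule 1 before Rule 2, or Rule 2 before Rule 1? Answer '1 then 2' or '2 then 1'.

2 then 1

Order 1 then 2:
  1 Preconsonantal h-Deletion: [ikahgul] → [ikagul]
  2 Spirantization: [ikagul] → [ikahul]
  result: [ikahul]
Order 2 then 1:
  2 Spirantization: no change — [ikahgul]
  1 Preconsonantal h-Deletion: [ikahgul] → [ikagul]
  result: [ikagul]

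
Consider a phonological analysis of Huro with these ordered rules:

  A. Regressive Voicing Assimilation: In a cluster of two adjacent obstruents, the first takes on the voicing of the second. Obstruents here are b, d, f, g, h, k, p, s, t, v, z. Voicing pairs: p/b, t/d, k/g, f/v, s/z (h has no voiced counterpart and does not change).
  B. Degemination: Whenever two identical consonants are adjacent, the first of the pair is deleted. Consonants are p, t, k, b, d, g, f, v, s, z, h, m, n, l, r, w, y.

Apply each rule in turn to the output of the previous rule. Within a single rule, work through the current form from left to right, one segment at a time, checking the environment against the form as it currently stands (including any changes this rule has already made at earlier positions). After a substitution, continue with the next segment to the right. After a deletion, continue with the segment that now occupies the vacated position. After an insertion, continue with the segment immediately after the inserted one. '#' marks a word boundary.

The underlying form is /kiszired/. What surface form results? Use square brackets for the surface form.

[kizired]

A Regressive Voicing Assimilation: [kiszired] → [kizzired]
B Degemination: [kizzired] → [kizired]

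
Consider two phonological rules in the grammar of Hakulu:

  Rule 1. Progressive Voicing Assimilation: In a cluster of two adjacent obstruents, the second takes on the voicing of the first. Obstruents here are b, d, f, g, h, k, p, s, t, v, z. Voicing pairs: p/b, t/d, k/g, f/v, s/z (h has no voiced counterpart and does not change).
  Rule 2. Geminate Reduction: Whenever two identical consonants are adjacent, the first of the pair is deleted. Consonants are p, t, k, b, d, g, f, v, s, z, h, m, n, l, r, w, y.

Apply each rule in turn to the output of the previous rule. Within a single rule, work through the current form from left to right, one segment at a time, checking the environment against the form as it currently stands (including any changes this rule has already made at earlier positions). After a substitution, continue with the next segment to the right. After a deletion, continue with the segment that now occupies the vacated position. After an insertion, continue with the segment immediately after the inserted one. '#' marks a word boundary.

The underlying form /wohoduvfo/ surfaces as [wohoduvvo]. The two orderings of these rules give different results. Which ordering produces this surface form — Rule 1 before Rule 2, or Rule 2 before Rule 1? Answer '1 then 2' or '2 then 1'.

2 then 1

Order 1 then 2:
  1 Progressive Voicing Assimilation: [wohoduvfo] → [wohoduvvo]
  2 Geminate Reduction: [wohoduvvo] → [wohoduvo]
  result: [wohoduvo]
Order 2 then 1:
  2 Geminate Reduction: no change — [wohoduvfo]
  1 Progressive Voicing Assimilation: [wohoduvfo] → [wohoduvvo]
  result: [wohoduvvo]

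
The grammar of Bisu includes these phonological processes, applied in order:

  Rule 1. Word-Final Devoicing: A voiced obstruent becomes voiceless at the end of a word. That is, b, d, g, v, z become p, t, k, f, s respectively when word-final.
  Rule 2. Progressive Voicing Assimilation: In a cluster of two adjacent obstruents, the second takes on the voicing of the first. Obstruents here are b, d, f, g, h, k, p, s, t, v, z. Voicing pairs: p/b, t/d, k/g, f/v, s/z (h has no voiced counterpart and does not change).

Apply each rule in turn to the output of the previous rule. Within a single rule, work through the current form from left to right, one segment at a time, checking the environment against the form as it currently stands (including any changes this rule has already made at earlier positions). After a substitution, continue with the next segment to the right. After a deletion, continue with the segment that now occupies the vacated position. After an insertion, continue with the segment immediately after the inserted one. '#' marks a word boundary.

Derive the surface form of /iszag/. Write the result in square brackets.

[issak]

Rule 1 Word-Final Devoicing: [iszag] → [iszak]
Rule 2 Progressive Voicing Assimilation: [iszak] → [issak]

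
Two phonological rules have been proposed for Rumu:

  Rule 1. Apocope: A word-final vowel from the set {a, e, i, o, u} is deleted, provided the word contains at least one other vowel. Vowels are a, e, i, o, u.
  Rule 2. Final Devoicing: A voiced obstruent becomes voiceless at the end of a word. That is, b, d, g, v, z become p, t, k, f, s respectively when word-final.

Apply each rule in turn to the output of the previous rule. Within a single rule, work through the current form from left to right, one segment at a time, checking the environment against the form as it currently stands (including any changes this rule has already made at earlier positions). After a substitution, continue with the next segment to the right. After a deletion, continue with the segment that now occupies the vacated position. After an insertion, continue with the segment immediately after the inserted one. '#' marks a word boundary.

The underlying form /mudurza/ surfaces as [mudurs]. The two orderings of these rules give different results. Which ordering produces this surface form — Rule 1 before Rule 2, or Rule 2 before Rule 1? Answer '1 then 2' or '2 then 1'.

1 then 2

Order 1 then 2:
  1 Apocope: [mudurza] → [mudurz]
  2 Final Devoicing: [mudurz] → [mudurs]
  result: [mudurs]
Order 2 then 1:
  2 Final Devoicing: no change — [mudurza]
  1 Apocope: [mudurza] → [mudurz]
  result: [mudurz]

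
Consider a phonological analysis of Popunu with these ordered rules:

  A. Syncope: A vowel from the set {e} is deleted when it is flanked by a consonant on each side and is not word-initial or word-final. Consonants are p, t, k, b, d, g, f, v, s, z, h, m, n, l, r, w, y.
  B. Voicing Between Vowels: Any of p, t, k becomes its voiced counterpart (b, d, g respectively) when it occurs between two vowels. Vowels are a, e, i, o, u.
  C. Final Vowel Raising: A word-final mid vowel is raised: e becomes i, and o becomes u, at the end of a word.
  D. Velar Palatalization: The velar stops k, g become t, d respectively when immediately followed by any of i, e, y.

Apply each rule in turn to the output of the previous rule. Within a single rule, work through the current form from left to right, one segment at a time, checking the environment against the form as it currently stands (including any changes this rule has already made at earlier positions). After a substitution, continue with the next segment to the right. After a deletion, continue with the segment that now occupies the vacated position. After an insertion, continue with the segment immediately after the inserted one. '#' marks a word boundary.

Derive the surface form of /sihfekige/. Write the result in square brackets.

[sihftidi]

A Syncope: [sihfekige] → [sihfkige]
B Voicing Between Vowels: no change — [sihfkige]
C Final Vowel Raising: [sihfkige] → [sihfkigi]
D Velar Palatalization: [sihfkigi] → [sihftidi]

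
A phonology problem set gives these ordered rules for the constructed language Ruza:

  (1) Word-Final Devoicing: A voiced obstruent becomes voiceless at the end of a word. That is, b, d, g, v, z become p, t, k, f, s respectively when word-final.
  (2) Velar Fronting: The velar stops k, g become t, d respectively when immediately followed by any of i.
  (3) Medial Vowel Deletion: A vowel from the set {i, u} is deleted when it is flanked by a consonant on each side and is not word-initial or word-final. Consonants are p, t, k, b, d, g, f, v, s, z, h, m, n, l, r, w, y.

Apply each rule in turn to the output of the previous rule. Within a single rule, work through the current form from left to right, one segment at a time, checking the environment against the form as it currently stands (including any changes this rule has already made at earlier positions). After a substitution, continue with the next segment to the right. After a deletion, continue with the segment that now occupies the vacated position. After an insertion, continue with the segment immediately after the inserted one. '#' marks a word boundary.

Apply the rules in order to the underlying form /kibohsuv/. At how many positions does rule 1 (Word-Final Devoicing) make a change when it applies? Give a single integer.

(1) Word-Final Devoicing: [kibohsuv] → [kibohsuf]
(2) Velar Fronting: [kibohsuf] → [tibohsuf]
(3) Medial Vowel Deletion: [tibohsuf] → [tbohsf]
Rule 1 changed 1 position(s).

1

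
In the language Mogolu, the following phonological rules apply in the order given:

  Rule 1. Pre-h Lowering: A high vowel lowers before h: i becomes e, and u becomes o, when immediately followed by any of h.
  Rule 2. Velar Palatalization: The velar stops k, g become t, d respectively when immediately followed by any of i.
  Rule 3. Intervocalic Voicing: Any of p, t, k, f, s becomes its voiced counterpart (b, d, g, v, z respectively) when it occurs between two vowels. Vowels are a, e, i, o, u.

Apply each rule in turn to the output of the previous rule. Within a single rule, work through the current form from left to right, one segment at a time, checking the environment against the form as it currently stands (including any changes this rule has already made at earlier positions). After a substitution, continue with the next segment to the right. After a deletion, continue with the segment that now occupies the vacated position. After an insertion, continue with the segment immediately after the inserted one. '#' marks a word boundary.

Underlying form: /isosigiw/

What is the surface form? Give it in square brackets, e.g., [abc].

Rule 1 Pre-h Lowering: no change — [isosigiw]
Rule 2 Velar Palatalization: [isosigiw] → [isosidiw]
Rule 3 Intervocalic Voicing: [isosidiw] → [izozidiw]

[izozidiw]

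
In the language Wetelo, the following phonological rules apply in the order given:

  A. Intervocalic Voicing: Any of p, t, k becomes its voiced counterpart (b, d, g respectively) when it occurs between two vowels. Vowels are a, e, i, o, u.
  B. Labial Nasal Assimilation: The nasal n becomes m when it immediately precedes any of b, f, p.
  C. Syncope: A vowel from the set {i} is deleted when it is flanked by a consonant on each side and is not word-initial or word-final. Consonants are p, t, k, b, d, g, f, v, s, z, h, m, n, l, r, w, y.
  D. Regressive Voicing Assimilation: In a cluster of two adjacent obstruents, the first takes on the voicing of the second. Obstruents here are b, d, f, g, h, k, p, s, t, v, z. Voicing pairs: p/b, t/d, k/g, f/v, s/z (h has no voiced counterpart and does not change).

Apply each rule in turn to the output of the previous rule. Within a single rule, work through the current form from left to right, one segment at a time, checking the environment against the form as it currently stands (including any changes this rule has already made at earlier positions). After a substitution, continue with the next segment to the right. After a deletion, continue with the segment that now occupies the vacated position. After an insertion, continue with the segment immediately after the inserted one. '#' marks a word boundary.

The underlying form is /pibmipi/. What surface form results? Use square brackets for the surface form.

[bbmbi]

A Intervocalic Voicing: [pibmipi] → [pibmibi]
B Labial Nasal Assimilation: no change — [pibmibi]
C Syncope: [pibmibi] → [pbmbi]
D Regressive Voicing Assimilation: [pbmbi] → [bbmbi]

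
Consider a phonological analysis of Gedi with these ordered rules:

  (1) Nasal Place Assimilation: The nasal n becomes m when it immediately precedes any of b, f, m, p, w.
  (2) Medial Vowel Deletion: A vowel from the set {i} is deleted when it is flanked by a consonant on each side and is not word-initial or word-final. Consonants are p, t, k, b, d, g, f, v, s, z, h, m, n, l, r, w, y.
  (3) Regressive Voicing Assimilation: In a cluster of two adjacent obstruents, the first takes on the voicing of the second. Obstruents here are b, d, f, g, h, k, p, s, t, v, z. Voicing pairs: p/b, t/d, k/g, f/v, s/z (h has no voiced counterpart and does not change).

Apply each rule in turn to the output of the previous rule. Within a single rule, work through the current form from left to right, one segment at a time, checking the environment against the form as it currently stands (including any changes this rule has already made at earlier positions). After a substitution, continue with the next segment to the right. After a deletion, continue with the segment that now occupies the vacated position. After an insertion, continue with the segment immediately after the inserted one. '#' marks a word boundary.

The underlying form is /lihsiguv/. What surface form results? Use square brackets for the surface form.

[lhzguv]

(1) Nasal Place Assimilation: no change — [lihsiguv]
(2) Medial Vowel Deletion: [lihsiguv] → [lhsguv]
(3) Regressive Voicing Assimilation: [lhsguv] → [lhzguv]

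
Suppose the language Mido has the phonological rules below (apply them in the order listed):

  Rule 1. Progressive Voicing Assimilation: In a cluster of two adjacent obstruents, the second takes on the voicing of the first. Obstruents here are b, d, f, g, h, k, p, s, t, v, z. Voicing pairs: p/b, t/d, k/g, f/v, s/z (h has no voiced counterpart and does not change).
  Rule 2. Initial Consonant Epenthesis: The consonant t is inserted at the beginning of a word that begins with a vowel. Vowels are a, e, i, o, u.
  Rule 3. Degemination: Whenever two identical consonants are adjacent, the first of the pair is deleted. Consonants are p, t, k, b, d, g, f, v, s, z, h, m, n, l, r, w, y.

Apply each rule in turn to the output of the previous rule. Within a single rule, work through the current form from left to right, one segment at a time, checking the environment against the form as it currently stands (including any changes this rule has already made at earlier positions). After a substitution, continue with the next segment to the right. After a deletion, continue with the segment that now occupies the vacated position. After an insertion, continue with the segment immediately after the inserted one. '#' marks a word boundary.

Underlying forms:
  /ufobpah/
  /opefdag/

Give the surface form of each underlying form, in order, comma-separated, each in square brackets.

/ufobpah/:
  Rule 1 Progressive Voicing Assimilation: [ufobpah] → [ufobbah]
  Rule 2 Initial Consonant Epenthesis: [ufobbah] → [tufobbah]
  Rule 3 Degemination: [tufobbah] → [tufobah]
/opefdag/:
  Rule 1 Progressive Voicing Assimilation: [opefdag] → [opeftag]
  Rule 2 Initial Consonant Epenthesis: [opeftag] → [topeftag]
  Rule 3 Degemination: no change — [topeftag]

[tufobah], [topeftag]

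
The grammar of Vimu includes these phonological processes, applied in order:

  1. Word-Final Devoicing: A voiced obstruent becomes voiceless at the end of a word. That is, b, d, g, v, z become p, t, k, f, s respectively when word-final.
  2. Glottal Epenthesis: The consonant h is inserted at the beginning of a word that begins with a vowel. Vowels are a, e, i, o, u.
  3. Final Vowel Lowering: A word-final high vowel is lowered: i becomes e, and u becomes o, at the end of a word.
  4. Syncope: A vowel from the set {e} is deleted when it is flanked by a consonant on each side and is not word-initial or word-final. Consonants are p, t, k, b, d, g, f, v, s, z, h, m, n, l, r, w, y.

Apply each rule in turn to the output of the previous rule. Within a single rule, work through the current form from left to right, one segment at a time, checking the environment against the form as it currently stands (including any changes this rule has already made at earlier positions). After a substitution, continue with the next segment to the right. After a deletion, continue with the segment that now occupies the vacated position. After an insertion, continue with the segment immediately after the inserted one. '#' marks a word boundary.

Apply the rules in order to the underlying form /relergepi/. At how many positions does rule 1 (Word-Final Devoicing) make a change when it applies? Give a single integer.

0

1 Word-Final Devoicing: no change — [relergepi]
2 Glottal Epenthesis: no change — [relergepi]
3 Final Vowel Lowering: [relergepi] → [relergepe]
4 Syncope: [relergepe] → [rlrgpe]
Rule 1 changed 0 position(s).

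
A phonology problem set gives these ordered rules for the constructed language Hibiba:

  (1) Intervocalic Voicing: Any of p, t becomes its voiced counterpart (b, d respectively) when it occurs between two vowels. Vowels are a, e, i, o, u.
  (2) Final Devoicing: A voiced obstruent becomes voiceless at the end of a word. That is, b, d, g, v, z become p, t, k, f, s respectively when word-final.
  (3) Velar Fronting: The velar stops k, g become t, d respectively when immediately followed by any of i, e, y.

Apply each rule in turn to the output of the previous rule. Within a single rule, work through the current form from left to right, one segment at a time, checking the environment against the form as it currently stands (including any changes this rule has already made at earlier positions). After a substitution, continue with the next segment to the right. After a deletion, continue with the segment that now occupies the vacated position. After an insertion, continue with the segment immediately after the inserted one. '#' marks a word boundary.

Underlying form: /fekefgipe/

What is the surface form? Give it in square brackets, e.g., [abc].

(1) Intervocalic Voicing: [fekefgipe] → [fekefgibe]
(2) Final Devoicing: no change — [fekefgibe]
(3) Velar Fronting: [fekefgibe] → [fetefdibe]

[fetefdibe]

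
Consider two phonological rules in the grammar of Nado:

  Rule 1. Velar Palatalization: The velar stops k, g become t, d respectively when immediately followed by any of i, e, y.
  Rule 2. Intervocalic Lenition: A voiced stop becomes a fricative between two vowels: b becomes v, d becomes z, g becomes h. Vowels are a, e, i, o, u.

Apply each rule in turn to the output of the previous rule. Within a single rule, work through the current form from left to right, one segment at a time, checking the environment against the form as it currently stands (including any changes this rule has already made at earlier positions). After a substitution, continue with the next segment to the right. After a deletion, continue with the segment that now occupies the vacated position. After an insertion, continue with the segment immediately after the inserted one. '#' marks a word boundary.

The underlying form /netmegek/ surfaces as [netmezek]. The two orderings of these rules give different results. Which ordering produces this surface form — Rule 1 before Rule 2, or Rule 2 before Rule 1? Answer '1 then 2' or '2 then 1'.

1 then 2

Order 1 then 2:
  1 Velar Palatalization: [netmegek] → [netmedek]
  2 Intervocalic Lenition: [netmedek] → [netmezek]
  result: [netmezek]
Order 2 then 1:
  2 Intervocalic Lenition: [netmegek] → [netmehek]
  1 Velar Palatalization: no change — [netmehek]
  result: [netmehek]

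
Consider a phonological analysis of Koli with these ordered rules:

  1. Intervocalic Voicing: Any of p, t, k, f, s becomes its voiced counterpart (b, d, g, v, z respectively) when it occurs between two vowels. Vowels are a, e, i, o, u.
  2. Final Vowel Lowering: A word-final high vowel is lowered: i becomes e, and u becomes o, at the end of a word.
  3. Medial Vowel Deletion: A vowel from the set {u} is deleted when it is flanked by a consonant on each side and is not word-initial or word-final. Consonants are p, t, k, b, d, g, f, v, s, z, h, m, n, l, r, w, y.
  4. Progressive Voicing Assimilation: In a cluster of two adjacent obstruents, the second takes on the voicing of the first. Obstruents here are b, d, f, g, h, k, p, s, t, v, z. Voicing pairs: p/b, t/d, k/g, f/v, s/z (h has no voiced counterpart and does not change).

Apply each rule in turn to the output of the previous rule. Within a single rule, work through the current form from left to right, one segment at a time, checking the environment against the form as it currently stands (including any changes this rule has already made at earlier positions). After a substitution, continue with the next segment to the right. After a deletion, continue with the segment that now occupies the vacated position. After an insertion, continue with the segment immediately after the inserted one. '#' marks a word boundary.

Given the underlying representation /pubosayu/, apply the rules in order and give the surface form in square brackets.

1 Intervocalic Voicing: [pubosayu] → [pubozayu]
2 Final Vowel Lowering: [pubozayu] → [pubozayo]
3 Medial Vowel Deletion: [pubozayo] → [pbozayo]
4 Progressive Voicing Assimilation: [pbozayo] → [ppozayo]

[ppozayo]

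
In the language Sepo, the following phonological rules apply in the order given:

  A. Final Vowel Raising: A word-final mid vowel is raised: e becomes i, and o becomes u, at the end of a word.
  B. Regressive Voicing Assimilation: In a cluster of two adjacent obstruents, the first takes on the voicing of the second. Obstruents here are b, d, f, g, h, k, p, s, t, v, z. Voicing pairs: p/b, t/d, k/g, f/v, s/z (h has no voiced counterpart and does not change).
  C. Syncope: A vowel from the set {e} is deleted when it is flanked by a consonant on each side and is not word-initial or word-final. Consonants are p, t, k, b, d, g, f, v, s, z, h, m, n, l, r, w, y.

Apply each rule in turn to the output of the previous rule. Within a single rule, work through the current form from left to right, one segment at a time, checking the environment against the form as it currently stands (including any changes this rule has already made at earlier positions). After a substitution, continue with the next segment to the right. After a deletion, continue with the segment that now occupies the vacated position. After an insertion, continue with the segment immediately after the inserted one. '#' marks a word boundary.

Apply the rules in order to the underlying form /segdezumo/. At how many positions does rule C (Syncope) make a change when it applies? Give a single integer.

A Final Vowel Raising: [segdezumo] → [segdezumu]
B Regressive Voicing Assimilation: no change — [segdezumu]
C Syncope: [segdezumu] → [sgdzumu]
Rule C changed 2 position(s).

2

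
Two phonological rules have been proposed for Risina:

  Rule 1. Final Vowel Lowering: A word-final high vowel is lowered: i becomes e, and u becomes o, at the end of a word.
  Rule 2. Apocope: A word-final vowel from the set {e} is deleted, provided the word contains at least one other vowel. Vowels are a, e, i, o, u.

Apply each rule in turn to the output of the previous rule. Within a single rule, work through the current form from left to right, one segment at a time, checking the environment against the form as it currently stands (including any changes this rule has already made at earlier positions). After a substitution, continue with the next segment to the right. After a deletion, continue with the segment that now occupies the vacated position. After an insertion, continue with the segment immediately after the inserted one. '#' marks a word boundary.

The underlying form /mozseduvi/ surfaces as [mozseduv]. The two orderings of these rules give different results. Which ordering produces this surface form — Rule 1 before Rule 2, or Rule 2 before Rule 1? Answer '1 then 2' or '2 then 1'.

Order 1 then 2:
  1 Final Vowel Lowering: [mozseduvi] → [mozseduve]
  2 Apocope: [mozseduve] → [mozseduv]
  result: [mozseduv]
Order 2 then 1:
  2 Apocope: no change — [mozseduvi]
  1 Final Vowel Lowering: [mozseduvi] → [mozseduve]
  result: [mozseduve]

1 then 2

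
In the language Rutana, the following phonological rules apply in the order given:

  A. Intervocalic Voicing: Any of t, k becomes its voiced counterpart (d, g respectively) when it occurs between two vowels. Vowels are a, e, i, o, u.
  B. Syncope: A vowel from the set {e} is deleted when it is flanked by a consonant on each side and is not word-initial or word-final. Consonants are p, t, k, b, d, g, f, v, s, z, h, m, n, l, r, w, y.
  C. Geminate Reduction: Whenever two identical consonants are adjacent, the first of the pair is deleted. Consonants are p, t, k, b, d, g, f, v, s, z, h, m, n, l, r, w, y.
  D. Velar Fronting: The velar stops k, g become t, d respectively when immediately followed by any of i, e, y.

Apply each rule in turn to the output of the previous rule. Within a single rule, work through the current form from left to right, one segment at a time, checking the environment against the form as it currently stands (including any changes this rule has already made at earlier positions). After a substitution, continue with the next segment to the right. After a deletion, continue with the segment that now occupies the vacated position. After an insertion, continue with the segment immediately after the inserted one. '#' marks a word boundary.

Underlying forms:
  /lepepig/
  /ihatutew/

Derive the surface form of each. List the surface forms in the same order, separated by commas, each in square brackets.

[lpig], [ihadudw]

/lepepig/:
  A Intervocalic Voicing: no change — [lepepig]
  B Syncope: [lepepig] → [lppig]
  C Geminate Reduction: [lppig] → [lpig]
  D Velar Fronting: no change — [lpig]
/ihatutew/:
  A Intervocalic Voicing: [ihatutew] → [ihadudew]
  B Syncope: [ihadudew] → [ihadudw]
  C Geminate Reduction: no change — [ihadudw]
  D Velar Fronting: no change — [ihadudw]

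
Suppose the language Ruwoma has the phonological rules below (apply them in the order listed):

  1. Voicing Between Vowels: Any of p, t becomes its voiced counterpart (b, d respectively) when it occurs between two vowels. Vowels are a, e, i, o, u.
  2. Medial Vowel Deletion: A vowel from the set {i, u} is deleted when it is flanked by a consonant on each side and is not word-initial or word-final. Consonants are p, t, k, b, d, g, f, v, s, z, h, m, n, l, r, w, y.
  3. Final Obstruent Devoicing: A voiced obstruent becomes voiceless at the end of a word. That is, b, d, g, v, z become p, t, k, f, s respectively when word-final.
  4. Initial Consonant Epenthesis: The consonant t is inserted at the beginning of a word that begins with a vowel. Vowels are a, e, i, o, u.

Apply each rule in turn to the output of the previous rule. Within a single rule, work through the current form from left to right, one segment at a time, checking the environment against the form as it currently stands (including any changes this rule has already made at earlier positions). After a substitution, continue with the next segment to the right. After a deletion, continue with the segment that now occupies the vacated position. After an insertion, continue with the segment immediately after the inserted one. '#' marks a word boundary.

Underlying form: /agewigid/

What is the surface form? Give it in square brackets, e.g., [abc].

[tagewgt]

1 Voicing Between Vowels: no change — [agewigid]
2 Medial Vowel Deletion: [agewigid] → [agewgd]
3 Final Obstruent Devoicing: [agewgd] → [agewgt]
4 Initial Consonant Epenthesis: [agewgt] → [tagewgt]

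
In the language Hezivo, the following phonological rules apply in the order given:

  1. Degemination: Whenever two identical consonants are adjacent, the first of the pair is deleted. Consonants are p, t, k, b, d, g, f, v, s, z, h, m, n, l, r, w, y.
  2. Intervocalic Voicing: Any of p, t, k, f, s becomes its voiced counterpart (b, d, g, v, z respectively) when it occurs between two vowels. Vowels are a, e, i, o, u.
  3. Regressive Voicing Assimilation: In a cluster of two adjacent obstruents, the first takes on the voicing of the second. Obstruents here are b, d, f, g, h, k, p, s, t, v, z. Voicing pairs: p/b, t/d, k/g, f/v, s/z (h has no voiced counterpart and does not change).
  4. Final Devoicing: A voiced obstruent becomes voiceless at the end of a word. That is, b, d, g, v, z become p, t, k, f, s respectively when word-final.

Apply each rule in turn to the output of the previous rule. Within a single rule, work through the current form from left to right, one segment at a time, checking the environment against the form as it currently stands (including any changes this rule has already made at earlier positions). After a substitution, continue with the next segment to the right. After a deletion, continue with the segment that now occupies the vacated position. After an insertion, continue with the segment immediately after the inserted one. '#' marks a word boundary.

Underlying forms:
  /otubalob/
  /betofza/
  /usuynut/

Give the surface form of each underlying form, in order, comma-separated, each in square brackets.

[odubalop], [bedovza], [uzuynut]

/otubalob/:
  1 Degemination: no change — [otubalob]
  2 Intervocalic Voicing: [otubalob] → [odubalob]
  3 Regressive Voicing Assimilation: no change — [odubalob]
  4 Final Devoicing: [odubalob] → [odubalop]
/betofza/:
  1 Degemination: no change — [betofza]
  2 Intervocalic Voicing: [betofza] → [bedofza]
  3 Regressive Voicing Assimilation: [bedofza] → [bedovza]
  4 Final Devoicing: no change — [bedovza]
/usuynut/:
  1 Degemination: no change — [usuynut]
  2 Intervocalic Voicing: [usuynut] → [uzuynut]
  3 Regressive Voicing Assimilation: no change — [uzuynut]
  4 Final Devoicing: no change — [uzuynut]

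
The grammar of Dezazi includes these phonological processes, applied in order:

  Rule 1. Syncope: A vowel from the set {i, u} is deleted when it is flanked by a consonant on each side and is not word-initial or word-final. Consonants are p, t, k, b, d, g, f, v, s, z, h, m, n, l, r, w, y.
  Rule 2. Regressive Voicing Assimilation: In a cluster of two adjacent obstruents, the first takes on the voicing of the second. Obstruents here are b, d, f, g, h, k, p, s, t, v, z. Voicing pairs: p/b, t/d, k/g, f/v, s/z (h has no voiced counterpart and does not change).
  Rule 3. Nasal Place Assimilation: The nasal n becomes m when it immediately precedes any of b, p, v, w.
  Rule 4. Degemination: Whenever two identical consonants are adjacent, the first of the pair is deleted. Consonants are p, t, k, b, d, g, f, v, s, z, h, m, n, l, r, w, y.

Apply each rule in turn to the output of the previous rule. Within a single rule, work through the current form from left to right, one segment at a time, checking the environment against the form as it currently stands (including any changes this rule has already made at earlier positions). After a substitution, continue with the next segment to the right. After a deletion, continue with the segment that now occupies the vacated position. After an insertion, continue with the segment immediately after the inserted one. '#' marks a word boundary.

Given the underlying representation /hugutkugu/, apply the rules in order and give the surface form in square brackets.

[hktgu]

Rule 1 Syncope: [hugutkugu] → [hgtkgu]
Rule 2 Regressive Voicing Assimilation: [hgtkgu] → [hktggu]
Rule 3 Nasal Place Assimilation: no change — [hktggu]
Rule 4 Degemination: [hktggu] → [hktgu]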